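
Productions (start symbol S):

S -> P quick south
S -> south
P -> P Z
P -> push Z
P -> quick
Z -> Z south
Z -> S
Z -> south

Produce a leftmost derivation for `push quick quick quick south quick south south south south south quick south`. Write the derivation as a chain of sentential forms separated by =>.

S => P quick south => P Z quick south => push Z Z quick south => push Z south Z quick south => push Z south south Z quick south => push Z south south south Z quick south => push S south south south Z quick south => push P quick south south south south Z quick south => push P Z quick south south south south Z quick south => push quick Z quick south south south south Z quick south => push quick S quick south south south south Z quick south => push quick P quick south quick south south south south Z quick south => push quick quick quick south quick south south south south Z quick south => push quick quick quick south quick south south south south south quick south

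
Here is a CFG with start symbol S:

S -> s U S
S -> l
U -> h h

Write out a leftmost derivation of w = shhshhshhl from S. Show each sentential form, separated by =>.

S=>sUS=>shhS=>shhsUS=>shhshhS=>shhshhsUS=>shhshhshhS=>shhshhshhl

S => sUS   [S -> s U S]
sUS => shhS   [U -> h h]
shhS => shhsUS   [S -> s U S]
shhsUS => shhshhS   [U -> h h]
shhshhS => shhshhsUS   [S -> s U S]
shhshhsUS => shhshhshhS   [U -> h h]
shhshhshhS => shhshhshhl   [S -> l]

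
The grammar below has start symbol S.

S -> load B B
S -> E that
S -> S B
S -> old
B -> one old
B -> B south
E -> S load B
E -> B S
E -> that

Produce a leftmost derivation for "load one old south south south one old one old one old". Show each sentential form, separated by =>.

S => S B => S B B => load B B B B => load B south B B B => load B south south B B B => load B south south south B B B => load one old south south south B B B => load one old south south south one old B B => load one old south south south one old one old B => load one old south south south one old one old one old

S => S B   [S -> S B]
S B => S B B   [S -> S B]
S B B => load B B B B   [S -> load B B]
load B B B B => load B south B B B   [B -> B south]
load B south B B B => load B south south B B B   [B -> B south]
load B south south B B B => load B south south south B B B   [B -> B south]
load B south south south B B B => load one old south south south B B B   [B -> one old]
load one old south south south B B B => load one old south south south one old B B   [B -> one old]
load one old south south south one old B B => load one old south south south one old one old B   [B -> one old]
load one old south south south one old one old B => load one old south south south one old one old one old   [B -> one old]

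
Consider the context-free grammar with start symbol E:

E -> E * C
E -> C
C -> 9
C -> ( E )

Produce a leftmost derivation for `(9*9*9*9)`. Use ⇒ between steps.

E ⇒ C ⇒ (E) ⇒ (E*C) ⇒ (E*C*C) ⇒ (E*C*C*C) ⇒ (C*C*C*C) ⇒ (9*C*C*C) ⇒ (9*9*C*C) ⇒ (9*9*9*C) ⇒ (9*9*9*9)

E ⇒ C   [E -> C]
C ⇒ (E)   [C -> ( E )]
(E) ⇒ (E*C)   [E -> E * C]
(E*C) ⇒ (E*C*C)   [E -> E * C]
(E*C*C) ⇒ (E*C*C*C)   [E -> E * C]
(E*C*C*C) ⇒ (C*C*C*C)   [E -> C]
(C*C*C*C) ⇒ (9*C*C*C)   [C -> 9]
(9*C*C*C) ⇒ (9*9*C*C)   [C -> 9]
(9*9*C*C) ⇒ (9*9*9*C)   [C -> 9]
(9*9*9*C) ⇒ (9*9*9*9)   [C -> 9]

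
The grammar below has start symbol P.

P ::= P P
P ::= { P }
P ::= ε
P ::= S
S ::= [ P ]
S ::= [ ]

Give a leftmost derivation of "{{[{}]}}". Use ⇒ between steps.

P ⇒ PP ⇒ PPP ⇒ {P}PP ⇒ {{P}}PP ⇒ {{PP}}PP ⇒ {{SP}}PP ⇒ {{[P]P}}PP ⇒ {{[{P}]P}}PP ⇒ {{[{}]P}}PP ⇒ {{[{}]}}PP ⇒ {{[{}]}}P ⇒ {{[{}]}}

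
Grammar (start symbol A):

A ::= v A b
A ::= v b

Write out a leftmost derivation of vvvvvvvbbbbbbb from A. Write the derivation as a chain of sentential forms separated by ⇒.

A ⇒ vAb   [A ::= v A b]
vAb ⇒ vvAbb   [A ::= v A b]
vvAbb ⇒ vvvAbbb   [A ::= v A b]
vvvAbbb ⇒ vvvvAbbbb   [A ::= v A b]
vvvvAbbbb ⇒ vvvvvAbbbbb   [A ::= v A b]
vvvvvAbbbbb ⇒ vvvvvvAbbbbbb   [A ::= v A b]
vvvvvvAbbbbbb ⇒ vvvvvvvbbbbbbb   [A ::= v b]

A ⇒ vAb ⇒ vvAbb ⇒ vvvAbbb ⇒ vvvvAbbbb ⇒ vvvvvAbbbbb ⇒ vvvvvvAbbbbbb ⇒ vvvvvvvbbbbbbb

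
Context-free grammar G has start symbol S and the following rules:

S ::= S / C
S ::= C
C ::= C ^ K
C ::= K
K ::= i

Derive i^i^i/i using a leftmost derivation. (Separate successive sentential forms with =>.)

S => S/C => C/C => C^K/C => C^K^K/C => K^K^K/C => i^K^K/C => i^i^K/C => i^i^i/C => i^i^i/K => i^i^i/i

S => S/C   [S ::= S / C]
S/C => C/C   [S ::= C]
C/C => C^K/C   [C ::= C ^ K]
C^K/C => C^K^K/C   [C ::= C ^ K]
C^K^K/C => K^K^K/C   [C ::= K]
K^K^K/C => i^K^K/C   [K ::= i]
i^K^K/C => i^i^K/C   [K ::= i]
i^i^K/C => i^i^i/C   [K ::= i]
i^i^i/C => i^i^i/K   [C ::= K]
i^i^i/K => i^i^i/i   [K ::= i]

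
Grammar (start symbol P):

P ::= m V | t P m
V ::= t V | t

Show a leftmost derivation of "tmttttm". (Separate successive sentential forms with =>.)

P => tPm => tmVm => tmtVm => tmttVm => tmtttVm => tmttttm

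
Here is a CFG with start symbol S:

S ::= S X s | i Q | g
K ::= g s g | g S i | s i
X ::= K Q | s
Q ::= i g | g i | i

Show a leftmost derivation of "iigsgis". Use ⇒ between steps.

S ⇒ SXs ⇒ iQXs ⇒ iiXs ⇒ iiKQs ⇒ iigsgQs ⇒ iigsgis

S ⇒ SXs   [S ::= S X s]
SXs ⇒ iQXs   [S ::= i Q]
iQXs ⇒ iiXs   [Q ::= i]
iiXs ⇒ iiKQs   [X ::= K Q]
iiKQs ⇒ iigsgQs   [K ::= g s g]
iigsgQs ⇒ iigsgis   [Q ::= i]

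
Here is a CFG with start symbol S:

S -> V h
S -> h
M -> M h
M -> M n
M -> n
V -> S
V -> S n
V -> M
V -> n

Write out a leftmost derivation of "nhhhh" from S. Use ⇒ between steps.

S ⇒ Vh   [S -> V h]
Vh ⇒ Mh   [V -> M]
Mh ⇒ Mhh   [M -> M h]
Mhh ⇒ Mhhh   [M -> M h]
Mhhh ⇒ Mhhhh   [M -> M h]
Mhhhh ⇒ nhhhh   [M -> n]

S ⇒ Vh ⇒ Mh ⇒ Mhh ⇒ Mhhh ⇒ Mhhhh ⇒ nhhhh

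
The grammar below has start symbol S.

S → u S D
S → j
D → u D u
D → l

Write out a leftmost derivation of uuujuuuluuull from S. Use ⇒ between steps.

S ⇒ uSD ⇒ uuSDD ⇒ uuuSDDD ⇒ uuujDDD ⇒ uuujuDuDD ⇒ uuujuuDuuDD ⇒ uuujuuuDuuuDD ⇒ uuujuuuluuuDD ⇒ uuujuuuluuulD ⇒ uuujuuuluuull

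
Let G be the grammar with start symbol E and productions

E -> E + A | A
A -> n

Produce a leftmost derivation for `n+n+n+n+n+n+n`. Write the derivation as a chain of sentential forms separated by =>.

E => E+A   [E -> E + A]
E+A => E+A+A   [E -> E + A]
E+A+A => E+A+A+A   [E -> E + A]
E+A+A+A => E+A+A+A+A   [E -> E + A]
E+A+A+A+A => E+A+A+A+A+A   [E -> E + A]
E+A+A+A+A+A => E+A+A+A+A+A+A   [E -> E + A]
E+A+A+A+A+A+A => A+A+A+A+A+A+A   [E -> A]
A+A+A+A+A+A+A => n+A+A+A+A+A+A   [A -> n]
n+A+A+A+A+A+A => n+n+A+A+A+A+A   [A -> n]
n+n+A+A+A+A+A => n+n+n+A+A+A+A   [A -> n]
n+n+n+A+A+A+A => n+n+n+n+A+A+A   [A -> n]
n+n+n+n+A+A+A => n+n+n+n+n+A+A   [A -> n]
n+n+n+n+n+A+A => n+n+n+n+n+n+A   [A -> n]
n+n+n+n+n+n+A => n+n+n+n+n+n+n   [A -> n]

E => E+A => E+A+A => E+A+A+A => E+A+A+A+A => E+A+A+A+A+A => E+A+A+A+A+A+A => A+A+A+A+A+A+A => n+A+A+A+A+A+A => n+n+A+A+A+A+A => n+n+n+A+A+A+A => n+n+n+n+A+A+A => n+n+n+n+n+A+A => n+n+n+n+n+n+A => n+n+n+n+n+n+n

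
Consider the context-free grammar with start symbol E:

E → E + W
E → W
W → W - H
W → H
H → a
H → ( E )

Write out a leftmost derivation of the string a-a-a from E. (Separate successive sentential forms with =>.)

E => W   [E → W]
W => W-H   [W → W - H]
W-H => W-H-H   [W → W - H]
W-H-H => H-H-H   [W → H]
H-H-H => a-H-H   [H → a]
a-H-H => a-a-H   [H → a]
a-a-H => a-a-a   [H → a]

E=>W=>W-H=>W-H-H=>H-H-H=>a-H-H=>a-a-H=>a-a-a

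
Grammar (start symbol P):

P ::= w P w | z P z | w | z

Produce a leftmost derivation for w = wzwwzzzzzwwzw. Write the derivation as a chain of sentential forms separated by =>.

P => wPw => wzPzw => wzwPwzw => wzwwPwwzw => wzwwzPzwwzw => wzwwzzPzzwwzw => wzwwzzzzzwwzw

P => wPw   [P ::= w P w]
wPw => wzPzw   [P ::= z P z]
wzPzw => wzwPwzw   [P ::= w P w]
wzwPwzw => wzwwPwwzw   [P ::= w P w]
wzwwPwwzw => wzwwzPzwwzw   [P ::= z P z]
wzwwzPzwwzw => wzwwzzPzzwwzw   [P ::= z P z]
wzwwzzPzzwwzw => wzwwzzzzzwwzw   [P ::= z]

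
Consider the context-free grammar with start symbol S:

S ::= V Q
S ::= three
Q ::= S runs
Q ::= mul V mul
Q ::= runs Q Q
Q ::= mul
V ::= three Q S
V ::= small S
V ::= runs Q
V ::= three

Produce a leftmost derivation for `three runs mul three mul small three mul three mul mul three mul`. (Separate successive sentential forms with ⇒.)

S ⇒ V Q ⇒ three Q S Q ⇒ three runs Q Q S Q ⇒ three runs mul V mul Q S Q ⇒ three runs mul three Q S mul Q S Q ⇒ three runs mul three mul V mul S mul Q S Q ⇒ three runs mul three mul small S mul S mul Q S Q ⇒ three runs mul three mul small three mul S mul Q S Q ⇒ three runs mul three mul small three mul three mul Q S Q ⇒ three runs mul three mul small three mul three mul mul S Q ⇒ three runs mul three mul small three mul three mul mul three Q ⇒ three runs mul three mul small three mul three mul mul three mul

S ⇒ V Q   [S ::= V Q]
V Q ⇒ three Q S Q   [V ::= three Q S]
three Q S Q ⇒ three runs Q Q S Q   [Q ::= runs Q Q]
three runs Q Q S Q ⇒ three runs mul V mul Q S Q   [Q ::= mul V mul]
three runs mul V mul Q S Q ⇒ three runs mul three Q S mul Q S Q   [V ::= three Q S]
three runs mul three Q S mul Q S Q ⇒ three runs mul three mul V mul S mul Q S Q   [Q ::= mul V mul]
three runs mul three mul V mul S mul Q S Q ⇒ three runs mul three mul small S mul S mul Q S Q   [V ::= small S]
three runs mul three mul small S mul S mul Q S Q ⇒ three runs mul three mul small three mul S mul Q S Q   [S ::= three]
three runs mul three mul small three mul S mul Q S Q ⇒ three runs mul three mul small three mul three mul Q S Q   [S ::= three]
three runs mul three mul small three mul three mul Q S Q ⇒ three runs mul three mul small three mul three mul mul S Q   [Q ::= mul]
three runs mul three mul small three mul three mul mul S Q ⇒ three runs mul three mul small three mul three mul mul three Q   [S ::= three]
three runs mul three mul small three mul three mul mul three Q ⇒ three runs mul three mul small three mul three mul mul three mul   [Q ::= mul]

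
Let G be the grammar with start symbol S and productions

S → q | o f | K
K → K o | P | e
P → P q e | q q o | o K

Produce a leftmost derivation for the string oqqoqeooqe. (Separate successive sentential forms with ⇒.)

S ⇒ K ⇒ P ⇒ Pqe ⇒ oKqe ⇒ oKoqe ⇒ oKooqe ⇒ oPooqe ⇒ oPqeooqe ⇒ oqqoqeooqe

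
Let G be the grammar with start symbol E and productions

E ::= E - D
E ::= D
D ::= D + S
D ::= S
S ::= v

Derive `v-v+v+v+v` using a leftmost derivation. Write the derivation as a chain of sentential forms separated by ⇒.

E ⇒ E-D   [E ::= E - D]
E-D ⇒ D-D   [E ::= D]
D-D ⇒ S-D   [D ::= S]
S-D ⇒ v-D   [S ::= v]
v-D ⇒ v-D+S   [D ::= D + S]
v-D+S ⇒ v-D+S+S   [D ::= D + S]
v-D+S+S ⇒ v-D+S+S+S   [D ::= D + S]
v-D+S+S+S ⇒ v-S+S+S+S   [D ::= S]
v-S+S+S+S ⇒ v-v+S+S+S   [S ::= v]
v-v+S+S+S ⇒ v-v+v+S+S   [S ::= v]
v-v+v+S+S ⇒ v-v+v+v+S   [S ::= v]
v-v+v+v+S ⇒ v-v+v+v+v   [S ::= v]

E ⇒ E-D ⇒ D-D ⇒ S-D ⇒ v-D ⇒ v-D+S ⇒ v-D+S+S ⇒ v-D+S+S+S ⇒ v-S+S+S+S ⇒ v-v+S+S+S ⇒ v-v+v+S+S ⇒ v-v+v+v+S ⇒ v-v+v+v+v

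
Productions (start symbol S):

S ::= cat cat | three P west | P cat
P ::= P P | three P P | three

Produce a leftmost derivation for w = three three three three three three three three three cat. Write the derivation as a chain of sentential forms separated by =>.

S => P cat   [S ::= P cat]
P cat => P P cat   [P ::= P P]
P P cat => P P P cat   [P ::= P P]
P P P cat => P P P P cat   [P ::= P P]
P P P P cat => three P P P P P cat   [P ::= three P P]
three P P P P P cat => three P P P P P P cat   [P ::= P P]
three P P P P P P cat => three three P P P P P P P cat   [P ::= three P P]
three three P P P P P P P cat => three three three P P P P P P cat   [P ::= three]
three three three P P P P P P cat => three three three three P P P P P cat   [P ::= three]
three three three three P P P P P cat => three three three three three P P P P cat   [P ::= three]
three three three three three P P P P cat => three three three three three three P P P cat   [P ::= three]
three three three three three three P P P cat => three three three three three three three P P cat   [P ::= three]
three three three three three three three P P cat => three three three three three three three three P cat   [P ::= three]
three three three three three three three three P cat => three three three three three three three three three cat   [P ::= three]

S => P cat => P P cat => P P P cat => P P P P cat => three P P P P P cat => three P P P P P P cat => three three P P P P P P P cat => three three three P P P P P P cat => three three three three P P P P P cat => three three three three three P P P P cat => three three three three three three P P P cat => three three three three three three three P P cat => three three three three three three three three P cat => three three three three three three three three three cat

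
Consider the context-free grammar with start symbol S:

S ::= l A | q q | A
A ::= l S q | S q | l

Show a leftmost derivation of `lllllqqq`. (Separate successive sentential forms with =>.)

S=>A=>lSq=>llAq=>lllSqq=>lllAqq=>lllSqqq=>llllAqqq=>lllllqqq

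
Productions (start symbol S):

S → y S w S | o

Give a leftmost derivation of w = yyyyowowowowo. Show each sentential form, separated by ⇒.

S ⇒ ySwS   [S → y S w S]
ySwS ⇒ yySwSwS   [S → y S w S]
yySwSwS ⇒ yyySwSwSwS   [S → y S w S]
yyySwSwSwS ⇒ yyyySwSwSwSwS   [S → y S w S]
yyyySwSwSwSwS ⇒ yyyyowSwSwSwS   [S → o]
yyyyowSwSwSwS ⇒ yyyyowowSwSwS   [S → o]
yyyyowowSwSwS ⇒ yyyyowowowSwS   [S → o]
yyyyowowowSwS ⇒ yyyyowowowowS   [S → o]
yyyyowowowowS ⇒ yyyyowowowowo   [S → o]

S⇒ySwS⇒yySwSwS⇒yyySwSwSwS⇒yyyySwSwSwSwS⇒yyyyowSwSwSwS⇒yyyyowowSwSwS⇒yyyyowowowSwS⇒yyyyowowowowS⇒yyyyowowowowo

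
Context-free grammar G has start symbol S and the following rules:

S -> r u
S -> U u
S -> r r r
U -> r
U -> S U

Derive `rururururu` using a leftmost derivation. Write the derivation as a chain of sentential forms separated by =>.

S => Uu => SUu => ruUu => ruSUu => ruUuUu => ruSUuUu => ruUuUuUu => ruSUuUuUu => ruruUuUuUu => rururuUuUu => rurururuUu => rururururu

S => Uu   [S -> U u]
Uu => SUu   [U -> S U]
SUu => ruUu   [S -> r u]
ruUu => ruSUu   [U -> S U]
ruSUu => ruUuUu   [S -> U u]
ruUuUu => ruSUuUu   [U -> S U]
ruSUuUu => ruUuUuUu   [S -> U u]
ruUuUuUu => ruSUuUuUu   [U -> S U]
ruSUuUuUu => ruruUuUuUu   [S -> r u]
ruruUuUuUu => rururuUuUu   [U -> r]
rururuUuUu => rurururuUu   [U -> r]
rurururuUu => rururururu   [U -> r]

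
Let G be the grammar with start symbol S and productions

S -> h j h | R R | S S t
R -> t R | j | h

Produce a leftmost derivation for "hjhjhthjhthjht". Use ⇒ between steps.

S ⇒ SSt ⇒ SStSt ⇒ SStStSt ⇒ hjhStStSt ⇒ hjhRRtStSt ⇒ hjhjRtStSt ⇒ hjhjhtStSt ⇒ hjhjhthjhtSt ⇒ hjhjhthjhthjht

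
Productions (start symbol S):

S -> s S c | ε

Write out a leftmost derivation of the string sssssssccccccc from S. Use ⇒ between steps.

S ⇒ sSc ⇒ ssScc ⇒ sssSccc ⇒ ssssScccc ⇒ sssssSccccc ⇒ ssssssScccccc ⇒ sssssssSccccccc ⇒ sssssssccccccc

S ⇒ sSc   [S -> s S c]
sSc ⇒ ssScc   [S -> s S c]
ssScc ⇒ sssSccc   [S -> s S c]
sssSccc ⇒ ssssScccc   [S -> s S c]
ssssScccc ⇒ sssssSccccc   [S -> s S c]
sssssSccccc ⇒ ssssssScccccc   [S -> s S c]
ssssssScccccc ⇒ sssssssSccccccc   [S -> s S c]
sssssssSccccccc ⇒ sssssssccccccc   [S -> ε]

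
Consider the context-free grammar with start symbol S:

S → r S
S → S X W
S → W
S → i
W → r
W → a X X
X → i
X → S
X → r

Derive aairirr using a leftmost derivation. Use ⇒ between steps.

S ⇒ SXW ⇒ WXW ⇒ aXXXW ⇒ aSXXW ⇒ aWXXW ⇒ aaXXXXW ⇒ aaiXXXW ⇒ aairXXW ⇒ aairSXW ⇒ aairiXW ⇒ aairirW ⇒ aairirr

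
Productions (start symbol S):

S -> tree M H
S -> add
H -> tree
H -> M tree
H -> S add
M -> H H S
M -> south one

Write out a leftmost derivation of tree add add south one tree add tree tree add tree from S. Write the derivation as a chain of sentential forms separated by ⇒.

S ⇒ tree M H ⇒ tree H H S H ⇒ tree M tree H S H ⇒ tree H H S tree H S H ⇒ tree S add H S tree H S H ⇒ tree add add H S tree H S H ⇒ tree add add M tree S tree H S H ⇒ tree add add south one tree S tree H S H ⇒ tree add add south one tree add tree H S H ⇒ tree add add south one tree add tree tree S H ⇒ tree add add south one tree add tree tree add H ⇒ tree add add south one tree add tree tree add tree

S ⇒ tree M H   [S -> tree M H]
tree M H ⇒ tree H H S H   [M -> H H S]
tree H H S H ⇒ tree M tree H S H   [H -> M tree]
tree M tree H S H ⇒ tree H H S tree H S H   [M -> H H S]
tree H H S tree H S H ⇒ tree S add H S tree H S H   [H -> S add]
tree S add H S tree H S H ⇒ tree add add H S tree H S H   [S -> add]
tree add add H S tree H S H ⇒ tree add add M tree S tree H S H   [H -> M tree]
tree add add M tree S tree H S H ⇒ tree add add south one tree S tree H S H   [M -> south one]
tree add add south one tree S tree H S H ⇒ tree add add south one tree add tree H S H   [S -> add]
tree add add south one tree add tree H S H ⇒ tree add add south one tree add tree tree S H   [H -> tree]
tree add add south one tree add tree tree S H ⇒ tree add add south one tree add tree tree add H   [S -> add]
tree add add south one tree add tree tree add H ⇒ tree add add south one tree add tree tree add tree   [H -> tree]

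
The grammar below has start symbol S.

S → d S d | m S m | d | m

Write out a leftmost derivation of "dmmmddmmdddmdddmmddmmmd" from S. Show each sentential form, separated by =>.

S => dSd => dmSmd => dmmSmmd => dmmmSmmmd => dmmmdSdmmmd => dmmmddSddmmmd => dmmmddmSmddmmmd => dmmmddmmSmmddmmmd => dmmmddmmdSdmmddmmmd => dmmmddmmddSddmmddmmmd => dmmmddmmdddSdddmmddmmmd => dmmmddmmdddmdddmmddmmmd

S => dSd   [S → d S d]
dSd => dmSmd   [S → m S m]
dmSmd => dmmSmmd   [S → m S m]
dmmSmmd => dmmmSmmmd   [S → m S m]
dmmmSmmmd => dmmmdSdmmmd   [S → d S d]
dmmmdSdmmmd => dmmmddSddmmmd   [S → d S d]
dmmmddSddmmmd => dmmmddmSmddmmmd   [S → m S m]
dmmmddmSmddmmmd => dmmmddmmSmmddmmmd   [S → m S m]
dmmmddmmSmmddmmmd => dmmmddmmdSdmmddmmmd   [S → d S d]
dmmmddmmdSdmmddmmmd => dmmmddmmddSddmmddmmmd   [S → d S d]
dmmmddmmddSddmmddmmmd => dmmmddmmdddSdddmmddmmmd   [S → d S d]
dmmmddmmdddSdddmmddmmmd => dmmmddmmdddmdddmmddmmmd   [S → m]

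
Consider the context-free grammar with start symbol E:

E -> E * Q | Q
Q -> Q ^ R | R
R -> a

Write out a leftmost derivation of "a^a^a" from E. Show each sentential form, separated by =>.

E=>Q=>Q^R=>Q^R^R=>R^R^R=>a^R^R=>a^a^R=>a^a^a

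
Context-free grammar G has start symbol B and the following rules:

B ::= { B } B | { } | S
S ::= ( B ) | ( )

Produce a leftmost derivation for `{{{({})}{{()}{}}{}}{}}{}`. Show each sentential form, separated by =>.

B => {B}B   [B ::= { B } B]
{B}B => {{B}B}B   [B ::= { B } B]
{{B}B}B => {{{B}B}B}B   [B ::= { B } B]
{{{B}B}B}B => {{{S}B}B}B   [B ::= S]
{{{S}B}B}B => {{{(B)}B}B}B   [S ::= ( B )]
{{{(B)}B}B}B => {{{({})}B}B}B   [B ::= { }]
{{{({})}B}B}B => {{{({})}{B}B}B}B   [B ::= { B } B]
{{{({})}{B}B}B}B => {{{({})}{{B}B}B}B}B   [B ::= { B } B]
{{{({})}{{B}B}B}B}B => {{{({})}{{S}B}B}B}B   [B ::= S]
{{{({})}{{S}B}B}B}B => {{{({})}{{()}B}B}B}B   [S ::= ( )]
{{{({})}{{()}B}B}B}B => {{{({})}{{()}{}}B}B}B   [B ::= { }]
{{{({})}{{()}{}}B}B}B => {{{({})}{{()}{}}{}}B}B   [B ::= { }]
{{{({})}{{()}{}}{}}B}B => {{{({})}{{()}{}}{}}{}}B   [B ::= { }]
{{{({})}{{()}{}}{}}{}}B => {{{({})}{{()}{}}{}}{}}{}   [B ::= { }]

B => {B}B => {{B}B}B => {{{B}B}B}B => {{{S}B}B}B => {{{(B)}B}B}B => {{{({})}B}B}B => {{{({})}{B}B}B}B => {{{({})}{{B}B}B}B}B => {{{({})}{{S}B}B}B}B => {{{({})}{{()}B}B}B}B => {{{({})}{{()}{}}B}B}B => {{{({})}{{()}{}}{}}B}B => {{{({})}{{()}{}}{}}{}}B => {{{({})}{{()}{}}{}}{}}{}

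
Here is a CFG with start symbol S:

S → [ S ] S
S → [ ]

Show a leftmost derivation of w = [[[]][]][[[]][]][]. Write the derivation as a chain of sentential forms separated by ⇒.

S⇒[S]S⇒[[S]S]S⇒[[[]]S]S⇒[[[]][]]S⇒[[[]][]][S]S⇒[[[]][]][[S]S]S⇒[[[]][]][[[]]S]S⇒[[[]][]][[[]][]]S⇒[[[]][]][[[]][]][]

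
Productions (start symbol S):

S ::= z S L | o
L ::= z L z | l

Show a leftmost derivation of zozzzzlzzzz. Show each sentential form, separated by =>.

S => zSL   [S ::= z S L]
zSL => zoL   [S ::= o]
zoL => zozLz   [L ::= z L z]
zozLz => zozzLzz   [L ::= z L z]
zozzLzz => zozzzLzzz   [L ::= z L z]
zozzzLzzz => zozzzzLzzzz   [L ::= z L z]
zozzzzLzzzz => zozzzzlzzzz   [L ::= l]

S => zSL => zoL => zozLz => zozzLzz => zozzzLzzz => zozzzzLzzzz => zozzzzlzzzz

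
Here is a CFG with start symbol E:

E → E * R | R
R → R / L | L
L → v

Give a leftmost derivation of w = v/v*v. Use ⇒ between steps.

E ⇒ E*R   [E → E * R]
E*R ⇒ R*R   [E → R]
R*R ⇒ R/L*R   [R → R / L]
R/L*R ⇒ L/L*R   [R → L]
L/L*R ⇒ v/L*R   [L → v]
v/L*R ⇒ v/v*R   [L → v]
v/v*R ⇒ v/v*L   [R → L]
v/v*L ⇒ v/v*v   [L → v]

E ⇒ E*R ⇒ R*R ⇒ R/L*R ⇒ L/L*R ⇒ v/L*R ⇒ v/v*R ⇒ v/v*L ⇒ v/v*v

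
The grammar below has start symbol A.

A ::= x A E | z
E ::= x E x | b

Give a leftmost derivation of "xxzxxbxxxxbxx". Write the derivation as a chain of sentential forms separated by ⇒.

A ⇒ xAE ⇒ xxAEE ⇒ xxzEE ⇒ xxzxExE ⇒ xxzxxExxE ⇒ xxzxxbxxE ⇒ xxzxxbxxxEx ⇒ xxzxxbxxxxExx ⇒ xxzxxbxxxxbxx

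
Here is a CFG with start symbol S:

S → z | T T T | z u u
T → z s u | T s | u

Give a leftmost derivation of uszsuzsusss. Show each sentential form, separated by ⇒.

S⇒TTT⇒TsTT⇒usTT⇒uszsuT⇒uszsuTs⇒uszsuTss⇒uszsuTsss⇒uszsuzsusss

S ⇒ TTT   [S → T T T]
TTT ⇒ TsTT   [T → T s]
TsTT ⇒ usTT   [T → u]
usTT ⇒ uszsuT   [T → z s u]
uszsuT ⇒ uszsuTs   [T → T s]
uszsuTs ⇒ uszsuTss   [T → T s]
uszsuTss ⇒ uszsuTsss   [T → T s]
uszsuTsss ⇒ uszsuzsusss   [T → z s u]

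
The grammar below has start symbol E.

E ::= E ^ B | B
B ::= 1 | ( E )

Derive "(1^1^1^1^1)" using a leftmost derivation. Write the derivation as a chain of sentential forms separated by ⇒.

E ⇒ B   [E ::= B]
B ⇒ (E)   [B ::= ( E )]
(E) ⇒ (E^B)   [E ::= E ^ B]
(E^B) ⇒ (E^B^B)   [E ::= E ^ B]
(E^B^B) ⇒ (E^B^B^B)   [E ::= E ^ B]
(E^B^B^B) ⇒ (E^B^B^B^B)   [E ::= E ^ B]
(E^B^B^B^B) ⇒ (B^B^B^B^B)   [E ::= B]
(B^B^B^B^B) ⇒ (1^B^B^B^B)   [B ::= 1]
(1^B^B^B^B) ⇒ (1^1^B^B^B)   [B ::= 1]
(1^1^B^B^B) ⇒ (1^1^1^B^B)   [B ::= 1]
(1^1^1^B^B) ⇒ (1^1^1^1^B)   [B ::= 1]
(1^1^1^1^B) ⇒ (1^1^1^1^1)   [B ::= 1]

E ⇒ B ⇒ (E) ⇒ (E^B) ⇒ (E^B^B) ⇒ (E^B^B^B) ⇒ (E^B^B^B^B) ⇒ (B^B^B^B^B) ⇒ (1^B^B^B^B) ⇒ (1^1^B^B^B) ⇒ (1^1^1^B^B) ⇒ (1^1^1^1^B) ⇒ (1^1^1^1^1)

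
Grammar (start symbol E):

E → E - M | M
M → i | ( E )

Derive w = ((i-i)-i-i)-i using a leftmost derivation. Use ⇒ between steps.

E ⇒ E-M ⇒ M-M ⇒ (E)-M ⇒ (E-M)-M ⇒ (E-M-M)-M ⇒ (M-M-M)-M ⇒ ((E)-M-M)-M ⇒ ((E-M)-M-M)-M ⇒ ((M-M)-M-M)-M ⇒ ((i-M)-M-M)-M ⇒ ((i-i)-M-M)-M ⇒ ((i-i)-i-M)-M ⇒ ((i-i)-i-i)-M ⇒ ((i-i)-i-i)-i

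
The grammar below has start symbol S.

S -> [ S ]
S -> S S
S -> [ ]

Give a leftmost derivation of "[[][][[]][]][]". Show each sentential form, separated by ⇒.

S ⇒ SS   [S -> S S]
SS ⇒ [S]S   [S -> [ S ]]
[S]S ⇒ [SS]S   [S -> S S]
[SS]S ⇒ [SSS]S   [S -> S S]
[SSS]S ⇒ [[]SS]S   [S -> [ ]]
[[]SS]S ⇒ [[][]S]S   [S -> [ ]]
[[][]S]S ⇒ [[][]SS]S   [S -> S S]
[[][]SS]S ⇒ [[][][S]S]S   [S -> [ S ]]
[[][][S]S]S ⇒ [[][][[]]S]S   [S -> [ ]]
[[][][[]]S]S ⇒ [[][][[]][]]S   [S -> [ ]]
[[][][[]][]]S ⇒ [[][][[]][]][]   [S -> [ ]]

S ⇒ SS ⇒ [S]S ⇒ [SS]S ⇒ [SSS]S ⇒ [[]SS]S ⇒ [[][]S]S ⇒ [[][]SS]S ⇒ [[][][S]S]S ⇒ [[][][[]]S]S ⇒ [[][][[]][]]S ⇒ [[][][[]][]][]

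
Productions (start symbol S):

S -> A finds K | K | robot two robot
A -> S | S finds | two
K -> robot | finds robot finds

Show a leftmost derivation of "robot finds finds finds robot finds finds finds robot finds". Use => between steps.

S => A finds K => S finds K => A finds K finds K => S finds finds K finds K => K finds finds K finds K => robot finds finds K finds K => robot finds finds finds robot finds finds K => robot finds finds finds robot finds finds finds robot finds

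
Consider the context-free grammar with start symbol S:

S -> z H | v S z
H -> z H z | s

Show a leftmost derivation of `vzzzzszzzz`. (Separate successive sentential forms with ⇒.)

S ⇒ vSz ⇒ vzHz ⇒ vzzHzz ⇒ vzzzHzzz ⇒ vzzzzHzzzz ⇒ vzzzzszzzz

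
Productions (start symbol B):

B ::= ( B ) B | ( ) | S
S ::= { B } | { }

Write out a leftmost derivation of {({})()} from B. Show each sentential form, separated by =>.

B => S => {B} => {(B)B} => {(S)B} => {({})B} => {({})()}

B => S   [B ::= S]
S => {B}   [S ::= { B }]
{B} => {(B)B}   [B ::= ( B ) B]
{(B)B} => {(S)B}   [B ::= S]
{(S)B} => {({})B}   [S ::= { }]
{({})B} => {({})()}   [B ::= ( )]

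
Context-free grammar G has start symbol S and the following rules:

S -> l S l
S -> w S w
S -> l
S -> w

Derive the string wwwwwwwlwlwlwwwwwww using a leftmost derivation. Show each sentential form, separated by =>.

S=>wSw=>wwSww=>wwwSwww=>wwwwSwwww=>wwwwwSwwwww=>wwwwwwSwwwwww=>wwwwwwwSwwwwwww=>wwwwwwwlSlwwwwwww=>wwwwwwwlwSwlwwwwwww=>wwwwwwwlwlwlwwwwwww

S => wSw   [S -> w S w]
wSw => wwSww   [S -> w S w]
wwSww => wwwSwww   [S -> w S w]
wwwSwww => wwwwSwwww   [S -> w S w]
wwwwSwwww => wwwwwSwwwww   [S -> w S w]
wwwwwSwwwww => wwwwwwSwwwwww   [S -> w S w]
wwwwwwSwwwwww => wwwwwwwSwwwwwww   [S -> w S w]
wwwwwwwSwwwwwww => wwwwwwwlSlwwwwwww   [S -> l S l]
wwwwwwwlSlwwwwwww => wwwwwwwlwSwlwwwwwww   [S -> w S w]
wwwwwwwlwSwlwwwwwww => wwwwwwwlwlwlwwwwwww   [S -> l]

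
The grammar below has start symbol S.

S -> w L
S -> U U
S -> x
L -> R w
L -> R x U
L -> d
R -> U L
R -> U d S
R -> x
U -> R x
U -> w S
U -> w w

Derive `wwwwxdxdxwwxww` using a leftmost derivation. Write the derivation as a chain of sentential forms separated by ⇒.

S⇒wL⇒wRxU⇒wULxU⇒wwwLxU⇒wwwRxUxU⇒wwwULxUxU⇒wwwRxLxUxU⇒wwwULxLxUxU⇒wwwwSLxLxUxU⇒wwwwxLxLxUxU⇒wwwwxdxLxUxU⇒wwwwxdxdxUxU⇒wwwwxdxdxwwxU⇒wwwwxdxdxwwxww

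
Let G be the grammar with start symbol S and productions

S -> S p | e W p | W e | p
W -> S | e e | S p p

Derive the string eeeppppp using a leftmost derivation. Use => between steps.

S => Sp => Spp => Sppp => Spppp => eWppppp => eeeppppp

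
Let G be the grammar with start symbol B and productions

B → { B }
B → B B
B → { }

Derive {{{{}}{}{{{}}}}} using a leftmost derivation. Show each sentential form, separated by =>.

B => {B}   [B → { B }]
{B} => {{B}}   [B → { B }]
{{B}} => {{BB}}   [B → B B]
{{BB}} => {{{B}B}}   [B → { B }]
{{{B}B}} => {{{{}}B}}   [B → { }]
{{{{}}B}} => {{{{}}BB}}   [B → B B]
{{{{}}BB}} => {{{{}}{}B}}   [B → { }]
{{{{}}{}B}} => {{{{}}{}{B}}}   [B → { B }]
{{{{}}{}{B}}} => {{{{}}{}{{B}}}}   [B → { B }]
{{{{}}{}{{B}}}} => {{{{}}{}{{{}}}}}   [B → { }]

B=>{B}=>{{B}}=>{{BB}}=>{{{B}B}}=>{{{{}}B}}=>{{{{}}BB}}=>{{{{}}{}B}}=>{{{{}}{}{B}}}=>{{{{}}{}{{B}}}}=>{{{{}}{}{{{}}}}}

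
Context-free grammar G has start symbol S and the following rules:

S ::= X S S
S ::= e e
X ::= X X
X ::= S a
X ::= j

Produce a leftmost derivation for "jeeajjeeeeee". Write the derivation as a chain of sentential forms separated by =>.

S=>XSS=>jSS=>jXSSS=>jXXSSS=>jSaXSSS=>jeeaXSSS=>jeeaXXSSS=>jeeajXSSS=>jeeajjSSS=>jeeajjeeSS=>jeeajjeeeeS=>jeeajjeeeeee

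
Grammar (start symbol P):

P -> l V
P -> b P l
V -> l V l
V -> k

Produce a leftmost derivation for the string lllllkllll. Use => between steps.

P => lV => llVl => lllVll => llllVlll => lllllVllll => lllllkllll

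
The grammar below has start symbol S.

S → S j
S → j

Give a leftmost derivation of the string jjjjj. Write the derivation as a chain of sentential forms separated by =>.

S => Sj   [S → S j]
Sj => Sjj   [S → S j]
Sjj => Sjjj   [S → S j]
Sjjj => Sjjjj   [S → S j]
Sjjjj => jjjjj   [S → j]

S => Sj => Sjj => Sjjj => Sjjjj => jjjjj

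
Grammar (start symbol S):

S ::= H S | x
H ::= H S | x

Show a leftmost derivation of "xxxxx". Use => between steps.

S => HS   [S ::= H S]
HS => xS   [H ::= x]
xS => xHS   [S ::= H S]
xHS => xHSS   [H ::= H S]
xHSS => xxSS   [H ::= x]
xxSS => xxHSS   [S ::= H S]
xxHSS => xxxSS   [H ::= x]
xxxSS => xxxxS   [S ::= x]
xxxxS => xxxxx   [S ::= x]

S=>HS=>xS=>xHS=>xHSS=>xxSS=>xxHSS=>xxxSS=>xxxxS=>xxxxx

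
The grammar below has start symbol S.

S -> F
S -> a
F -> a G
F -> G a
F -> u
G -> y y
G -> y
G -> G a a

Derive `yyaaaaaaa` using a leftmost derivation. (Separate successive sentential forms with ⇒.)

S ⇒ F   [S -> F]
F ⇒ Ga   [F -> G a]
Ga ⇒ Gaaa   [G -> G a a]
Gaaa ⇒ Gaaaaa   [G -> G a a]
Gaaaaa ⇒ Gaaaaaaa   [G -> G a a]
Gaaaaaaa ⇒ yyaaaaaaa   [G -> y y]

S ⇒ F ⇒ Ga ⇒ Gaaa ⇒ Gaaaaa ⇒ Gaaaaaaa ⇒ yyaaaaaaa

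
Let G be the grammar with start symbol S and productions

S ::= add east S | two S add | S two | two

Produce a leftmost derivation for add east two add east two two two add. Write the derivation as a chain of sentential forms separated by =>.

S => add east S   [S ::= add east S]
add east S => add east two S add   [S ::= two S add]
add east two S add => add east two add east S add   [S ::= add east S]
add east two add east S add => add east two add east S two add   [S ::= S two]
add east two add east S two add => add east two add east S two two add   [S ::= S two]
add east two add east S two two add => add east two add east two two two add   [S ::= two]

S => add east S => add east two S add => add east two add east S add => add east two add east S two add => add east two add east S two two add => add east two add east two two two add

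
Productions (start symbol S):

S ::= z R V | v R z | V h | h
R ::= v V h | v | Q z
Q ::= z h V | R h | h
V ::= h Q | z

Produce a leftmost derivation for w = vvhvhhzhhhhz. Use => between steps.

S => vRz   [S ::= v R z]
vRz => vvVhz   [R ::= v V h]
vvVhz => vvhQhz   [V ::= h Q]
vvhQhz => vvhRhhz   [Q ::= R h]
vvhRhhz => vvhvVhhhz   [R ::= v V h]
vvhvVhhhz => vvhvhQhhhz   [V ::= h Q]
vvhvhQhhhz => vvhvhRhhhhz   [Q ::= R h]
vvhvhRhhhhz => vvhvhQzhhhhz   [R ::= Q z]
vvhvhQzhhhhz => vvhvhhzhhhhz   [Q ::= h]

S => vRz => vvVhz => vvhQhz => vvhRhhz => vvhvVhhhz => vvhvhQhhhz => vvhvhRhhhhz => vvhvhQzhhhhz => vvhvhhzhhhhz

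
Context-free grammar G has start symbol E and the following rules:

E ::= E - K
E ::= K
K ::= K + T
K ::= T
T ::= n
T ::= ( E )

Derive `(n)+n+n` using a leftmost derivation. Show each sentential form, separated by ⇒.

E ⇒ K   [E ::= K]
K ⇒ K+T   [K ::= K + T]
K+T ⇒ K+T+T   [K ::= K + T]
K+T+T ⇒ T+T+T   [K ::= T]
T+T+T ⇒ (E)+T+T   [T ::= ( E )]
(E)+T+T ⇒ (K)+T+T   [E ::= K]
(K)+T+T ⇒ (T)+T+T   [K ::= T]
(T)+T+T ⇒ (n)+T+T   [T ::= n]
(n)+T+T ⇒ (n)+n+T   [T ::= n]
(n)+n+T ⇒ (n)+n+n   [T ::= n]

E ⇒ K ⇒ K+T ⇒ K+T+T ⇒ T+T+T ⇒ (E)+T+T ⇒ (K)+T+T ⇒ (T)+T+T ⇒ (n)+T+T ⇒ (n)+n+T ⇒ (n)+n+n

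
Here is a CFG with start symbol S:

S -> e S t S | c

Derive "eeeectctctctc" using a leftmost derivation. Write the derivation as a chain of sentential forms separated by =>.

S => eStS => eeStStS => eeeStStStS => eeeeStStStStS => eeeectStStStS => eeeectctStStS => eeeectctctStS => eeeectctctctS => eeeectctctctc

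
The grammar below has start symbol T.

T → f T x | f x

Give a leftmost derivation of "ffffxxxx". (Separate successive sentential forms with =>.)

T=>fTx=>ffTxx=>fffTxxx=>ffffxxxx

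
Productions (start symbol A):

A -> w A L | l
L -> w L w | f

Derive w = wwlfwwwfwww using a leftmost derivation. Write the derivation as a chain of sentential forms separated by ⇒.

A ⇒ wAL   [A -> w A L]
wAL ⇒ wwALL   [A -> w A L]
wwALL ⇒ wwlLL   [A -> l]
wwlLL ⇒ wwlfL   [L -> f]
wwlfL ⇒ wwlfwLw   [L -> w L w]
wwlfwLw ⇒ wwlfwwLww   [L -> w L w]
wwlfwwLww ⇒ wwlfwwwLwww   [L -> w L w]
wwlfwwwLwww ⇒ wwlfwwwfwww   [L -> f]

A ⇒ wAL ⇒ wwALL ⇒ wwlLL ⇒ wwlfL ⇒ wwlfwLw ⇒ wwlfwwLww ⇒ wwlfwwwLwww ⇒ wwlfwwwfwww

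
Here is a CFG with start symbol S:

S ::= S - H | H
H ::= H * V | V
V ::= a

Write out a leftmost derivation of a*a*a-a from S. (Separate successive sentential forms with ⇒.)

S ⇒ S-H   [S ::= S - H]
S-H ⇒ H-H   [S ::= H]
H-H ⇒ H*V-H   [H ::= H * V]
H*V-H ⇒ H*V*V-H   [H ::= H * V]
H*V*V-H ⇒ V*V*V-H   [H ::= V]
V*V*V-H ⇒ a*V*V-H   [V ::= a]
a*V*V-H ⇒ a*a*V-H   [V ::= a]
a*a*V-H ⇒ a*a*a-H   [V ::= a]
a*a*a-H ⇒ a*a*a-V   [H ::= V]
a*a*a-V ⇒ a*a*a-a   [V ::= a]

S ⇒ S-H ⇒ H-H ⇒ H*V-H ⇒ H*V*V-H ⇒ V*V*V-H ⇒ a*V*V-H ⇒ a*a*V-H ⇒ a*a*a-H ⇒ a*a*a-V ⇒ a*a*a-a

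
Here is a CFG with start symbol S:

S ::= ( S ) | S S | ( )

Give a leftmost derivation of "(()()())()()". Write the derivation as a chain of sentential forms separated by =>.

S => SS => SSS => (S)SS => (SS)SS => (SSS)SS => (()SS)SS => (()()S)SS => (()()())SS => (()()())()S => (()()())()()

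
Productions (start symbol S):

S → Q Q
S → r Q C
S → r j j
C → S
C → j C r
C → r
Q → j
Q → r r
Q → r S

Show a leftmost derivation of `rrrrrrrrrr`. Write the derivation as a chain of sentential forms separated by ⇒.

S ⇒ QQ   [S → Q Q]
QQ ⇒ rSQ   [Q → r S]
rSQ ⇒ rrQCQ   [S → r Q C]
rrQCQ ⇒ rrrrCQ   [Q → r r]
rrrrCQ ⇒ rrrrrQ   [C → r]
rrrrrQ ⇒ rrrrrrS   [Q → r S]
rrrrrrS ⇒ rrrrrrrQC   [S → r Q C]
rrrrrrrQC ⇒ rrrrrrrrrC   [Q → r r]
rrrrrrrrrC ⇒ rrrrrrrrrr   [C → r]

S ⇒ QQ ⇒ rSQ ⇒ rrQCQ ⇒ rrrrCQ ⇒ rrrrrQ ⇒ rrrrrrS ⇒ rrrrrrrQC ⇒ rrrrrrrrrC ⇒ rrrrrrrrrr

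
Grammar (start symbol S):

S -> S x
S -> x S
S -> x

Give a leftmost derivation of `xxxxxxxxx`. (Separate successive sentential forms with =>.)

S=>Sx=>Sxx=>Sxxx=>Sxxxx=>Sxxxxx=>Sxxxxxx=>Sxxxxxxx=>xSxxxxxxx=>xxxxxxxxx

S => Sx   [S -> S x]
Sx => Sxx   [S -> S x]
Sxx => Sxxx   [S -> S x]
Sxxx => Sxxxx   [S -> S x]
Sxxxx => Sxxxxx   [S -> S x]
Sxxxxx => Sxxxxxx   [S -> S x]
Sxxxxxx => Sxxxxxxx   [S -> S x]
Sxxxxxxx => xSxxxxxxx   [S -> x S]
xSxxxxxxx => xxxxxxxxx   [S -> x]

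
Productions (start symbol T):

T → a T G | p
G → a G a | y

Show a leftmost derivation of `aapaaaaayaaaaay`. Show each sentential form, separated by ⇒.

T ⇒ aTG ⇒ aaTGG ⇒ aapGG ⇒ aapaGaG ⇒ aapaaGaaG ⇒ aapaaaGaaaG ⇒ aapaaaaGaaaaG ⇒ aapaaaaaGaaaaaG ⇒ aapaaaaayaaaaaG ⇒ aapaaaaayaaaaay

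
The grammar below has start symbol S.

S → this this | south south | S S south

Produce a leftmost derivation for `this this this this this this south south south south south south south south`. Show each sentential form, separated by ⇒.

S ⇒ S S south ⇒ this this S south ⇒ this this S S south south ⇒ this this S S south S south south ⇒ this this S S south S south S south south ⇒ this this this this S south S south S south south ⇒ this this this this this this south S south S south south ⇒ this this this this this this south south south south S south south ⇒ this this this this this this south south south south south south south south

S ⇒ S S south   [S → S S south]
S S south ⇒ this this S south   [S → this this]
this this S south ⇒ this this S S south south   [S → S S south]
this this S S south south ⇒ this this S S south S south south   [S → S S south]
this this S S south S south south ⇒ this this S S south S south S south south   [S → S S south]
this this S S south S south S south south ⇒ this this this this S south S south S south south   [S → this this]
this this this this S south S south S south south ⇒ this this this this this this south S south S south south   [S → this this]
this this this this this this south S south S south south ⇒ this this this this this this south south south south S south south   [S → south south]
this this this this this this south south south south S south south ⇒ this this this this this this south south south south south south south south   [S → south south]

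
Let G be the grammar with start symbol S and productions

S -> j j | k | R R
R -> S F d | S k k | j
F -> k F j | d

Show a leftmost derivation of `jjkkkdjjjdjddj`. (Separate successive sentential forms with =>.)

S => RR => SFdR => RRFdR => SFdRFdR => jjFdRFdR => jjkFjdRFdR => jjkkFjjdRFdR => jjkkkFjjjdRFdR => jjkkkdjjjdRFdR => jjkkkdjjjdjFdR => jjkkkdjjjdjddR => jjkkkdjjjdjddj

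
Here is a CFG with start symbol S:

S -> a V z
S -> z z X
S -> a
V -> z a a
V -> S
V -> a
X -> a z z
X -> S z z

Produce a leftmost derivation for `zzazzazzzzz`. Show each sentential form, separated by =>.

S => zzX => zzSzz => zzaVzzz => zzaSzzz => zzazzXzzz => zzazzazzzzz

S => zzX   [S -> z z X]
zzX => zzSzz   [X -> S z z]
zzSzz => zzaVzzz   [S -> a V z]
zzaVzzz => zzaSzzz   [V -> S]
zzaSzzz => zzazzXzzz   [S -> z z X]
zzazzXzzz => zzazzazzzzz   [X -> a z z]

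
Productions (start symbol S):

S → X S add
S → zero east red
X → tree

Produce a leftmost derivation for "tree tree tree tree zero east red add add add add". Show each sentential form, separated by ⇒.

S ⇒ X S add ⇒ tree S add ⇒ tree X S add add ⇒ tree tree S add add ⇒ tree tree X S add add add ⇒ tree tree tree S add add add ⇒ tree tree tree X S add add add add ⇒ tree tree tree tree S add add add add ⇒ tree tree tree tree zero east red add add add add

S ⇒ X S add   [S → X S add]
X S add ⇒ tree S add   [X → tree]
tree S add ⇒ tree X S add add   [S → X S add]
tree X S add add ⇒ tree tree S add add   [X → tree]
tree tree S add add ⇒ tree tree X S add add add   [S → X S add]
tree tree X S add add add ⇒ tree tree tree S add add add   [X → tree]
tree tree tree S add add add ⇒ tree tree tree X S add add add add   [S → X S add]
tree tree tree X S add add add add ⇒ tree tree tree tree S add add add add   [X → tree]
tree tree tree tree S add add add add ⇒ tree tree tree tree zero east red add add add add   [S → zero east red]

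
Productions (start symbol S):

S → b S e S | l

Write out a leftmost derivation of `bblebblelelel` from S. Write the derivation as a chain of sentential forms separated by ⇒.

S ⇒ bSeS ⇒ bbSeSeS ⇒ bbleSeS ⇒ bblebSeSeS ⇒ bblebbSeSeSeS ⇒ bblebbleSeSeS ⇒ bblebbleleSeS ⇒ bblebbleleleS ⇒ bblebblelelel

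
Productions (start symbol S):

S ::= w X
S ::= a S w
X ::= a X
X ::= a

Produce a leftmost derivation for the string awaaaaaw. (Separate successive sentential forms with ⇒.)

S ⇒ aSw ⇒ awXw ⇒ awaXw ⇒ awaaXw ⇒ awaaaXw ⇒ awaaaaXw ⇒ awaaaaaw

S ⇒ aSw   [S ::= a S w]
aSw ⇒ awXw   [S ::= w X]
awXw ⇒ awaXw   [X ::= a X]
awaXw ⇒ awaaXw   [X ::= a X]
awaaXw ⇒ awaaaXw   [X ::= a X]
awaaaXw ⇒ awaaaaXw   [X ::= a X]
awaaaaXw ⇒ awaaaaaw   [X ::= a]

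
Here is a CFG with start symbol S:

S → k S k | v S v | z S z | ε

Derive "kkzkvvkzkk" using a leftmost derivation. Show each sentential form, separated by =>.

S => kSk => kkSkk => kkzSzkk => kkzkSkzkk => kkzkvSvkzkk => kkzkvvkzkk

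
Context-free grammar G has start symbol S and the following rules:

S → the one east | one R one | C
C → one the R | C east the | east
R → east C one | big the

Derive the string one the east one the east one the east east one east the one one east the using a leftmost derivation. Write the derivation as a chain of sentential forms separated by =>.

S => C => C east the => one the R east the => one the east C one east the => one the east one the R one east the => one the east one the east C one one east the => one the east one the east C east the one one east the => one the east one the east one the R east the one one east the => one the east one the east one the east C one east the one one east the => one the east one the east one the east east one east the one one east the

S => C   [S → C]
C => C east the   [C → C east the]
C east the => one the R east the   [C → one the R]
one the R east the => one the east C one east the   [R → east C one]
one the east C one east the => one the east one the R one east the   [C → one the R]
one the east one the R one east the => one the east one the east C one one east the   [R → east C one]
one the east one the east C one one east the => one the east one the east C east the one one east the   [C → C east the]
one the east one the east C east the one one east the => one the east one the east one the R east the one one east the   [C → one the R]
one the east one the east one the R east the one one east the => one the east one the east one the east C one east the one one east the   [R → east C one]
one the east one the east one the east C one east the one one east the => one the east one the east one the east east one east the one one east the   [C → east]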